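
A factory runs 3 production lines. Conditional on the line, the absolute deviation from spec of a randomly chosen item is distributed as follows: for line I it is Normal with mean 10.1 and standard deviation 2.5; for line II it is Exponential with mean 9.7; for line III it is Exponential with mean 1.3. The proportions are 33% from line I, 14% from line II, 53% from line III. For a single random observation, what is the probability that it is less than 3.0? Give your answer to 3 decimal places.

0.515

Conditional on each line, P(X < 3.0): I: 0.00225568; II: 0.266024; III: 0.900509.
By total probability, P(X < 3.0) = 0.33·0.00225568 + 0.14·0.266024 + 0.53·0.900509 = 0.515258.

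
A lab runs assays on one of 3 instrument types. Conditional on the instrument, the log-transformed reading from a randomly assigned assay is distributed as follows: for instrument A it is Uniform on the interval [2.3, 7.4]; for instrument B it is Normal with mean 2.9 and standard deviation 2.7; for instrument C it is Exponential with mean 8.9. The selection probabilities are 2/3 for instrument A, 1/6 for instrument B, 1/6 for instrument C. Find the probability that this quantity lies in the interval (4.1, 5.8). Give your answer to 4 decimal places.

0.2717

Conditional on each instrument, P(4.1 < X < 5.8): A: 0.333333; B: 0.186966; C: 0.109692.
By total probability, P(4.1 < X < 5.8) = 0.666667·0.333333 + 0.166667·0.186966 + 0.166667·0.109692 = 0.271665.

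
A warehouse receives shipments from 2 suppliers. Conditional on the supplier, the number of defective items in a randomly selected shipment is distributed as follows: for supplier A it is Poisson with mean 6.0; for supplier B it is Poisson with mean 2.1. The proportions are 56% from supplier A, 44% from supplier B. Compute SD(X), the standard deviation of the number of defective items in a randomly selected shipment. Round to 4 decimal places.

Per component, A: μ=6, E[X²]=42; B: μ=2.1, E[X²]=6.51.
E[X] = 0.56·6 + 0.44·2.1 = 4.284.
E[X²] = 0.56·42 + 0.44·6.51 = 26.3844.
Var(X) = E[X²] − (E[X])² = 26.3844 − 18.3527 = 8.03174.
SD(X) = √8.03174 = 2.83403.

2.8340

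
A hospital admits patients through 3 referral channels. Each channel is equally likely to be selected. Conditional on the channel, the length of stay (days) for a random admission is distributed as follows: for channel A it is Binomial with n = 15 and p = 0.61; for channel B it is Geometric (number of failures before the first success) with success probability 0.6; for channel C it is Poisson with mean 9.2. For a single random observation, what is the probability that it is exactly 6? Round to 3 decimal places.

0.047

Conditional on each channel, P(X = 6): A: 0.0538226; B: 0.0024576; C: 0.0850913.
By total probability, P(X = 6) = 0.333333·0.0538226 + 0.333333·0.0024576 + 0.333333·0.0850913 = 0.0471238.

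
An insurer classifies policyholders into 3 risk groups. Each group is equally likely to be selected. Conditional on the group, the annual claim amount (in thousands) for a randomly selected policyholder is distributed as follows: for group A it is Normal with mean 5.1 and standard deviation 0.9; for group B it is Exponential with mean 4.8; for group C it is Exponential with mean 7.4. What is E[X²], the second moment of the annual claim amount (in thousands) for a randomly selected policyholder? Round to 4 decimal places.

60.8067

For each component E[X²] = Var + (mean)², giving A: 26.82; B: 46.08; C: 109.52.
Overall E[X²] = 0.333333·26.82 + 0.333333·46.08 + 0.333333·109.52 = 60.8067.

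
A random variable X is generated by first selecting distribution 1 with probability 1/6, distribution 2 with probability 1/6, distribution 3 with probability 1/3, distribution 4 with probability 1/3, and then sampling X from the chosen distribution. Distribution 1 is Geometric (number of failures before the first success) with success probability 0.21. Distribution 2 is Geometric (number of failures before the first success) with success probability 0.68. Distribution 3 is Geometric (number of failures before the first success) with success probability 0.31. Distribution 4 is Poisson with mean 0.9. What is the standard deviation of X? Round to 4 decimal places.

Per component, 1: μ=3.7619, E[X²]=32.0658; 2: μ=0.470588, E[X²]=0.913495; 3: μ=2.22581, E[X²]=12.1342; 4: μ=0.9, E[X²]=1.71.
E[X] = 0.166667·3.7619 + 0.166667·0.470588 + 0.333333·2.22581 + 0.333333·0.9 = 1.74735.
E[X²] = 0.166667·32.0658 + 0.166667·0.913495 + 0.333333·12.1342 + 0.333333·1.71 = 10.1113.
Var(X) = E[X²] − (E[X])² = 10.1113 − 3.05324 = 7.05805.
SD(X) = √7.05805 = 2.6567.

2.6567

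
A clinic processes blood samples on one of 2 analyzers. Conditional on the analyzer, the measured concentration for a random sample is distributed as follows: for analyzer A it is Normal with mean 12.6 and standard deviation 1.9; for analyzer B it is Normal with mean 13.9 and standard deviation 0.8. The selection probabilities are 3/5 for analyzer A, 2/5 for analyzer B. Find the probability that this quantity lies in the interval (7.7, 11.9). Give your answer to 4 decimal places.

0.2133

Conditional on each analyzer, P(7.7 < X < 11.9): A: 0.351325; B: 0.00620967.
By total probability, P(7.7 < X < 11.9) = 0.6·0.351325 + 0.4·0.00620967 = 0.213279.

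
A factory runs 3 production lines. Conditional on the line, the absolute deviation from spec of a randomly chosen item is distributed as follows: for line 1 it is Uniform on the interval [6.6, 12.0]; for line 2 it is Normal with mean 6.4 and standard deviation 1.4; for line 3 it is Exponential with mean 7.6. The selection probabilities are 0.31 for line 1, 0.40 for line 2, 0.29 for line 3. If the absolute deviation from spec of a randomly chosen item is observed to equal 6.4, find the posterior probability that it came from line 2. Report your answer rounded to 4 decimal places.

Likelihoods f(6.4 | ·): 1: 0; 2: 0.284959; 3: 0.0566846.
Posterior ∝ prior × likelihood. Numerator for 2: 0.4·0.284959 = 0.113984.
Normalizing constant: 0.31·0 + 0.4·0.284959 + 0.29·0.0566846 = 0.130422.
P(2 | observation) = 0.113984 / 0.130422 = 0.873959.

0.8740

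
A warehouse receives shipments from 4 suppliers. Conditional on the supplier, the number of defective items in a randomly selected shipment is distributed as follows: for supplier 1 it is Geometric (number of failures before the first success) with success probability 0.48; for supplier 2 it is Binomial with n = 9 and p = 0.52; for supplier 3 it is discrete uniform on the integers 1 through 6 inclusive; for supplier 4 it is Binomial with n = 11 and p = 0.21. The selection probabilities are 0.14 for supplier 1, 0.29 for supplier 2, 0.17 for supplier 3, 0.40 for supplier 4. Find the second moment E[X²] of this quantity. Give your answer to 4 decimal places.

12.9262

For each component E[X²] = Var + (mean)², giving 1: 3.43056; 2: 24.1488; 3: 15.1667; 4: 7.161.
Overall E[X²] = 0.14·3.43056 + 0.29·24.1488 + 0.17·15.1667 + 0.4·7.161 = 12.9262.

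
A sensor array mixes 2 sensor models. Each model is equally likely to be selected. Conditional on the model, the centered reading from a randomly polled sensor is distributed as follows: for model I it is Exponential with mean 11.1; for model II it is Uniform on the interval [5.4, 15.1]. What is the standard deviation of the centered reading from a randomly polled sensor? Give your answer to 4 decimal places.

8.1059

Per component, I: μ=11.1, E[X²]=246.42; II: μ=10.25, E[X²]=112.903.
E[X] = 0.5·11.1 + 0.5·10.25 = 10.675.
E[X²] = 0.5·246.42 + 0.5·112.903 = 179.662.
Var(X) = E[X²] − (E[X])² = 179.662 − 113.956 = 65.706.
SD(X) = √65.706 = 8.10593.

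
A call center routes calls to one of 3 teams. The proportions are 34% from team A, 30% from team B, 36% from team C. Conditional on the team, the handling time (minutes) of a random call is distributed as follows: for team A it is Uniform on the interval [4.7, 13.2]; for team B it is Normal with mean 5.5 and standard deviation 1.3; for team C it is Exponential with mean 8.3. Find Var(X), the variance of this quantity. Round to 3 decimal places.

Per component, A: μ=8.95, E[X²]=86.1233; B: μ=5.5, E[X²]=31.94; C: μ=8.3, E[X²]=137.78.
E[X] = 0.34·8.95 + 0.3·5.5 + 0.36·8.3 = 7.681.
E[X²] = 0.34·86.1233 + 0.3·31.94 + 0.36·137.78 = 88.4647.
Var(X) = E[X²] − (E[X])² = 88.4647 − 58.9978 = 29.467.

29.467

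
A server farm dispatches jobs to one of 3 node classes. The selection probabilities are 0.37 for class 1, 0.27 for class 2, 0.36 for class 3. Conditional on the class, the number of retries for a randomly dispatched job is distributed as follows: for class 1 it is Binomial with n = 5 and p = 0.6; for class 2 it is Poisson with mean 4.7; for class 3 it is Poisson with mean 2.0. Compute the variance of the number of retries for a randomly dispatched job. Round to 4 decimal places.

Per component, 1: μ=3, E[X²]=10.2; 2: μ=4.7, E[X²]=26.79; 3: μ=2, E[X²]=6.
E[X] = 0.37·3 + 0.27·4.7 + 0.36·2 = 3.099.
E[X²] = 0.37·10.2 + 0.27·26.79 + 0.36·6 = 13.1673.
Var(X) = E[X²] − (E[X])² = 13.1673 − 9.6038 = 3.5635.

3.5635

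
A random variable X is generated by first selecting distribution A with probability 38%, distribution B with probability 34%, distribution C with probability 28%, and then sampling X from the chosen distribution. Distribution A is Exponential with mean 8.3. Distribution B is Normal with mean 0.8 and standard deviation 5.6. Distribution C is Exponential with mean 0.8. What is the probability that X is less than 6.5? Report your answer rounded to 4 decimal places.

Conditional on each component, P(X < 6.5): A: 0.543028; B: 0.845627; C: 0.999704.
By total probability, P(X < 6.5) = 0.38·0.543028 + 0.34·0.845627 + 0.28·0.999704 = 0.773781.

0.7738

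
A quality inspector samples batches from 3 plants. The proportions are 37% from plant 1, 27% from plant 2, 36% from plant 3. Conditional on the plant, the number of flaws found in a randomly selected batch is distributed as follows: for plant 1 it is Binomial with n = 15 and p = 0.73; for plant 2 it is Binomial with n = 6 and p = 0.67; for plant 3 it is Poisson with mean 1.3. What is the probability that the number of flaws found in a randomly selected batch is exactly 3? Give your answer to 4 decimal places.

Conditional on each plant, P(X = 3): 1: 2.65672e-05; 2: 0.21617; 3: 0.0997921.
By total probability, P(X = 3) = 0.37·2.65672e-05 + 0.27·0.21617 + 0.36·0.0997921 = 0.094301.

0.0943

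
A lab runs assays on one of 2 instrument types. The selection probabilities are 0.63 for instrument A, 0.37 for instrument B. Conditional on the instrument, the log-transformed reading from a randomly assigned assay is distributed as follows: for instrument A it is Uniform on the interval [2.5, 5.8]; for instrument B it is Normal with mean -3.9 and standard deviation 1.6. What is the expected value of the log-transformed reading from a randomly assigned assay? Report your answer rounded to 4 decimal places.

1.1715

Component means — A: 4.15; B: -3.9.
E[X] = 0.63·4.15 + 0.37·-3.9 = 1.1715.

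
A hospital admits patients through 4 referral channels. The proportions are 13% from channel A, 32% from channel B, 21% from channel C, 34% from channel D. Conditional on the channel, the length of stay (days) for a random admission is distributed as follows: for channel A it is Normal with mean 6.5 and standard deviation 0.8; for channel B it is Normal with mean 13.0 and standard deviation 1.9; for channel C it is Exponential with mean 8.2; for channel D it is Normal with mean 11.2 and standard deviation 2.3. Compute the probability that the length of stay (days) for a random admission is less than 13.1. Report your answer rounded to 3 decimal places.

0.735

Conditional on each channel, P(X < 13.1): A: 1; B: 0.520987; C: 0.79761; D: 0.795623.
By total probability, P(X < 13.1) = 0.13·1 + 0.32·0.520987 + 0.21·0.79761 + 0.34·0.795623 = 0.734726.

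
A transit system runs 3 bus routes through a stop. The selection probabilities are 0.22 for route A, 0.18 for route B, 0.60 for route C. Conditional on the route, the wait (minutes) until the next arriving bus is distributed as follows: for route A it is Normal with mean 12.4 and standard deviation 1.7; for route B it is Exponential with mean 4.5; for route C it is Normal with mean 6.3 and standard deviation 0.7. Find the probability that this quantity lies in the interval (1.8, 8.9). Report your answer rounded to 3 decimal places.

Conditional on each route, P(1.8 < X < 8.9): A: 0.0197556; B: 0.531944; C: 0.999898.
By total probability, P(1.8 < X < 8.9) = 0.22·0.0197556 + 0.18·0.531944 + 0.6·0.999898 = 0.700035.

0.700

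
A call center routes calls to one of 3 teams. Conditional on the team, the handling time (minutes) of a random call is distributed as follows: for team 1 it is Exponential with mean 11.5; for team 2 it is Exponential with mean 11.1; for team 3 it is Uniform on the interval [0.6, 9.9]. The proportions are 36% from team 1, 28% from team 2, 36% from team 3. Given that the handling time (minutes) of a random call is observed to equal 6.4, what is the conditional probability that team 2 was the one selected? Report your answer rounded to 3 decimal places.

0.200

Likelihoods f(6.4 | ·): 1: 0.0498434; 2: 0.0506143; 3: 0.107527.
Posterior ∝ prior × likelihood. Numerator for 2: 0.28·0.0506143 = 0.014172.
Normalizing constant: 0.36·0.0498434 + 0.28·0.0506143 + 0.36·0.107527 = 0.0708253.
P(2 | observation) = 0.014172 / 0.0708253 = 0.200098.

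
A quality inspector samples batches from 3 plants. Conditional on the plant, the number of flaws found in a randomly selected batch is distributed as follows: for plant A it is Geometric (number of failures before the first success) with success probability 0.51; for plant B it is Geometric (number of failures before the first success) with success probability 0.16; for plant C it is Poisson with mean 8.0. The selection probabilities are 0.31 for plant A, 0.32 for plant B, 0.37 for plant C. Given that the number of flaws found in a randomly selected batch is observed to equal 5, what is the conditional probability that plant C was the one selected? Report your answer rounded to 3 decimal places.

0.567

Likelihoods P(X=5 | ·): A: 0.0144062; B: 0.0669139; C: 0.0916037.
Posterior ∝ prior × likelihood. Numerator for C: 0.37·0.0916037 = 0.0338934.
Normalizing constant: 0.31·0.0144062 + 0.32·0.0669139 + 0.37·0.0916037 = 0.0597717.
P(C | observation) = 0.0338934 / 0.0597717 = 0.567046.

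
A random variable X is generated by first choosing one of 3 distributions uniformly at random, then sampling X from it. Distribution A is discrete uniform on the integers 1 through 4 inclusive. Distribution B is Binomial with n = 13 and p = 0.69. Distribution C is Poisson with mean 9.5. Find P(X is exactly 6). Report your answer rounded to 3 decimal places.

Conditional on each component, P(X = 6): A: 0; B: 0.0509499; C: 0.0764208.
By total probability, P(X = 6) = 0.333333·0 + 0.333333·0.0509499 + 0.333333·0.0764208 = 0.0424569.

0.042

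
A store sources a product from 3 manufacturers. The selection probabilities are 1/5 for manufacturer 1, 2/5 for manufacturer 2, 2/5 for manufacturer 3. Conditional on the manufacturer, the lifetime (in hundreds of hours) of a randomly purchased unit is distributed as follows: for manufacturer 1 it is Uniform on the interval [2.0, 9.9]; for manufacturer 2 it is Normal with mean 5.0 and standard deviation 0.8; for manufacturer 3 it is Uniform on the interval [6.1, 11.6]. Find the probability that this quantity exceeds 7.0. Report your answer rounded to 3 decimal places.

Conditional on each manufacturer, P(X > 7.0): 1: 0.367089; 2: 0.00620967; 3: 0.836364.
By total probability, P(X > 7.0) = 0.2·0.367089 + 0.4·0.00620967 + 0.4·0.836364 = 0.410447.

0.410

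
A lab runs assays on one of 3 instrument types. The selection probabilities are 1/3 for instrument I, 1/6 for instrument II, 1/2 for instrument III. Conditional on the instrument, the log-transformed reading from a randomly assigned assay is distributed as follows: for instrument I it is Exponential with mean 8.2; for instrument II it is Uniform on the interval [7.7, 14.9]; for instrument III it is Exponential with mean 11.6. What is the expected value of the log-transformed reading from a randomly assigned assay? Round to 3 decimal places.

Component means — I: 8.2; II: 11.3; III: 11.6.
E[X] = 0.333333·8.2 + 0.166667·11.3 + 0.5·11.6 = 10.4167.

10.417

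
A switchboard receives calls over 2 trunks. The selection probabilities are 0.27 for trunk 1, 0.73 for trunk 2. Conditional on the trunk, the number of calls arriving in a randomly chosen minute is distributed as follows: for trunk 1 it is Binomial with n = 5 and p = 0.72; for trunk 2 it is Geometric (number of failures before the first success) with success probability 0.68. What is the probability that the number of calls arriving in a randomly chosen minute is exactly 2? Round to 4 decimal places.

0.0816

Conditional on each trunk, P(X = 2): 1: 0.113799; 2: 0.069632.
By total probability, P(X = 2) = 0.27·0.113799 + 0.73·0.069632 = 0.0815571.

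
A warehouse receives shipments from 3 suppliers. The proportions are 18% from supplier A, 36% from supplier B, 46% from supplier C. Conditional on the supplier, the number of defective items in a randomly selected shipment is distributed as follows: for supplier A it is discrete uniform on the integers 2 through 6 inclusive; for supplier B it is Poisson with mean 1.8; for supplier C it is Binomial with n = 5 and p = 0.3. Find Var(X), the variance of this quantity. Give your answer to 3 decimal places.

2.337

Per component, A: μ=4, E[X²]=18; B: μ=1.8, E[X²]=5.04; C: μ=1.5, E[X²]=3.3.
E[X] = 0.18·4 + 0.36·1.8 + 0.46·1.5 = 2.058.
E[X²] = 0.18·18 + 0.36·5.04 + 0.46·3.3 = 6.5724.
Var(X) = E[X²] − (E[X])² = 6.5724 − 4.23536 = 2.33704.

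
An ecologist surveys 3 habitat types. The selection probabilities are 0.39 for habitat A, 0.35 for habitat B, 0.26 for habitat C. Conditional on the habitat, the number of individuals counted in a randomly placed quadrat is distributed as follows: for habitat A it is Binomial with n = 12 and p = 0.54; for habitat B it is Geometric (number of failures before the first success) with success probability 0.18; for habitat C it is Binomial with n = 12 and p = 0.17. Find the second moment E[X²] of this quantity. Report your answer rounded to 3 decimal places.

For each component E[X²] = Var + (mean)², giving A: 44.9712; B: 46.0617; C: 5.8548.
Overall E[X²] = 0.39·44.9712 + 0.35·46.0617 + 0.26·5.8548 = 35.1826.

35.183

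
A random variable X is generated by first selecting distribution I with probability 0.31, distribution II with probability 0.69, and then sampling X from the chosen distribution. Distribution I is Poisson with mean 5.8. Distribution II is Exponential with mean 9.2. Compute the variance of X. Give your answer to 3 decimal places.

Per component, I: μ=5.8, E[X²]=39.44; II: μ=9.2, E[X²]=169.28.
E[X] = 0.31·5.8 + 0.69·9.2 = 8.146.
E[X²] = 0.31·39.44 + 0.69·169.28 = 129.03.
Var(X) = E[X²] − (E[X])² = 129.03 − 66.3573 = 62.6723.

62.672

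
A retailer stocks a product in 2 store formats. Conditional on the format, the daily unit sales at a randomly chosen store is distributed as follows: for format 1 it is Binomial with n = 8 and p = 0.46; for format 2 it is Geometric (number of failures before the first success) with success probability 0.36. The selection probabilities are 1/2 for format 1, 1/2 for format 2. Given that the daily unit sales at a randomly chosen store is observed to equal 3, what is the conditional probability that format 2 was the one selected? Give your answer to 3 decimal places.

0.274

Likelihoods P(X=3 | ·): 1: 0.250282; 2: 0.0943718.
Posterior ∝ prior × likelihood. Numerator for 2: 0.5·0.0943718 = 0.0471859.
Normalizing constant: 0.5·0.250282 + 0.5·0.0943718 = 0.172327.
P(2 | observation) = 0.0471859 / 0.172327 = 0.273816.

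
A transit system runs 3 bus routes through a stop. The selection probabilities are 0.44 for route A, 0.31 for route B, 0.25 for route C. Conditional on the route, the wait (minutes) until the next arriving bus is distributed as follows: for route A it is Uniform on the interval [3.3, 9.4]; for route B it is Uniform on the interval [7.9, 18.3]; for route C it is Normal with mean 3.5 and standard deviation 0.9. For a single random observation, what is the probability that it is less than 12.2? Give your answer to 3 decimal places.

Conditional on each route, P(X < 12.2): A: 1; B: 0.413462; C: 1.
By total probability, P(X < 12.2) = 0.44·1 + 0.31·0.413462 + 0.25·1 = 0.818173.

0.818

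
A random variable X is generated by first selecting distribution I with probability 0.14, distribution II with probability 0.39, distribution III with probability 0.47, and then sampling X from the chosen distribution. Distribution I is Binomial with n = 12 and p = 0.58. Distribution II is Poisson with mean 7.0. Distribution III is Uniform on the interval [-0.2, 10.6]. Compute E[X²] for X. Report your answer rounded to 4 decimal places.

For each component E[X²] = Var + (mean)², giving I: 51.3648; II: 56; III: 36.76.
Overall E[X²] = 0.14·51.3648 + 0.39·56 + 0.47·36.76 = 46.3083.

46.3083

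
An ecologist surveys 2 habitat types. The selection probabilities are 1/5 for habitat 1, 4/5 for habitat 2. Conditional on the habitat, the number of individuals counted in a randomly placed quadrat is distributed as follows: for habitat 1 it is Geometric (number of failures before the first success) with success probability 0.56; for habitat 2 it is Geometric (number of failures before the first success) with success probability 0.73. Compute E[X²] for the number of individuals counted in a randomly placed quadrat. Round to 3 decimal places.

0.919

For each component E[X²] = Var + (mean)², giving 1: 2.02041; 2: 0.64346.
Overall E[X²] = 0.2·2.02041 + 0.8·0.64346 = 0.91885.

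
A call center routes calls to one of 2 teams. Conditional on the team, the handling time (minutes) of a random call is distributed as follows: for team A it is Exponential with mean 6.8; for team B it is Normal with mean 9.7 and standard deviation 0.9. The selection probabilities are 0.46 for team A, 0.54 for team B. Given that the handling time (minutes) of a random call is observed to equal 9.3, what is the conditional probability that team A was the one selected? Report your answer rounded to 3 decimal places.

0.074

Likelihoods f(9.3 | ·): A: 0.0374567; B: 0.401582.
Posterior ∝ prior × likelihood. Numerator for A: 0.46·0.0374567 = 0.0172301.
Normalizing constant: 0.46·0.0374567 + 0.54·0.401582 = 0.234084.
P(A | observation) = 0.0172301 / 0.234084 = 0.0736063.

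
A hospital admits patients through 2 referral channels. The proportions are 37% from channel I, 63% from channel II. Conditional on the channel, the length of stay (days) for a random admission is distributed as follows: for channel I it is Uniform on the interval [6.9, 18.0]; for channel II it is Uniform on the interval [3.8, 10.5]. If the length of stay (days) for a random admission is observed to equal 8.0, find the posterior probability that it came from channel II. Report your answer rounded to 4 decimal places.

0.7383

Likelihoods f(8.0 | ·): I: 0.0900901; II: 0.149254.
Posterior ∝ prior × likelihood. Numerator for II: 0.63·0.149254 = 0.0940299.
Normalizing constant: 0.37·0.0900901 + 0.63·0.149254 = 0.127363.
P(II | observation) = 0.0940299 / 0.127363 = 0.738281.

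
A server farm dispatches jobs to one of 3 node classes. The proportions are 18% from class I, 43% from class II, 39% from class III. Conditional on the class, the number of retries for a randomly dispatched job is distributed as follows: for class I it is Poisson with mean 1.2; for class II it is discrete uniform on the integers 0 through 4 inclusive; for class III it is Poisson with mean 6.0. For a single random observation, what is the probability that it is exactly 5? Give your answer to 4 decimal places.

Conditional on each class, P(X = 5): I: 0.00624556; II: 0; III: 0.160623.
By total probability, P(X = 5) = 0.18·0.00624556 + 0.43·0 + 0.39·0.160623 = 0.0637672.

0.0638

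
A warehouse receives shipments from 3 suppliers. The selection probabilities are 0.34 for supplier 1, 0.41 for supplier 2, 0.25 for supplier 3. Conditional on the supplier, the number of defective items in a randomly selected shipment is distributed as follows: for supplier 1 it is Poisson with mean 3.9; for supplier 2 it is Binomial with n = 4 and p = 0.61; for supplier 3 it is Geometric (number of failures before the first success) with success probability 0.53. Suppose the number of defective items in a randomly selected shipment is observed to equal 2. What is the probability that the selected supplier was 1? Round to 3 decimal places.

Likelihoods P(X=2 | ·): 1: 0.15394; 2: 0.339578; 3: 0.117077.
Posterior ∝ prior × likelihood. Numerator for 1: 0.34·0.15394 = 0.0523395.
Normalizing constant: 0.34·0.15394 + 0.41·0.339578 + 0.25·0.117077 = 0.220836.
P(1 | observation) = 0.0523395 / 0.220836 = 0.237006.

0.237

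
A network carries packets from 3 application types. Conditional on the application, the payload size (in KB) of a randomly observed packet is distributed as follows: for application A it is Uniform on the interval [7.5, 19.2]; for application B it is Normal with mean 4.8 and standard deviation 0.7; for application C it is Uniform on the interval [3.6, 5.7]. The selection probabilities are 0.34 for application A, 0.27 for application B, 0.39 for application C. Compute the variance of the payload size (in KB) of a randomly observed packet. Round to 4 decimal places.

20.9038

Per component, A: μ=13.35, E[X²]=189.63; B: μ=4.8, E[X²]=23.53; C: μ=4.65, E[X²]=21.99.
E[X] = 0.34·13.35 + 0.27·4.8 + 0.39·4.65 = 7.6485.
E[X²] = 0.34·189.63 + 0.27·23.53 + 0.39·21.99 = 79.4034.
Var(X) = E[X²] − (E[X])² = 79.4034 − 58.4996 = 20.9038.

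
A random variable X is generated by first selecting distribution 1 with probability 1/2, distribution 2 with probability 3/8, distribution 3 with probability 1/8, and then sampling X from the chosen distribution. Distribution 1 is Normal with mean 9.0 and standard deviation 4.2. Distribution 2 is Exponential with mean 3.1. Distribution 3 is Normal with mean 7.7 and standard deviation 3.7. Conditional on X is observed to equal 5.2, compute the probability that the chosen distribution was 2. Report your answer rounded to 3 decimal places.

Likelihoods f(5.2 | ·): 1: 0.063082; 2: 0.060276; 3: 0.0858168.
Posterior ∝ prior × likelihood. Numerator for 2: 0.375·0.060276 = 0.0226035.
Normalizing constant: 0.5·0.063082 + 0.375·0.060276 + 0.125·0.0858168 = 0.0648716.
P(2 | observation) = 0.0226035 / 0.0648716 = 0.348434.

0.348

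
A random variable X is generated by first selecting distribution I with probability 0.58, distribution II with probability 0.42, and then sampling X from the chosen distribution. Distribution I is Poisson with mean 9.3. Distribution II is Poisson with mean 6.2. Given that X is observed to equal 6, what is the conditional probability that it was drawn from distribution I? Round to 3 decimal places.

Likelihoods P(X=6 | ·): I: 0.0821536; II: 0.1601.
Posterior ∝ prior × likelihood. Numerator for I: 0.58·0.0821536 = 0.0476491.
Normalizing constant: 0.58·0.0821536 + 0.42·0.1601 = 0.114891.
P(I | observation) = 0.0476491 / 0.114891 = 0.414732.

0.415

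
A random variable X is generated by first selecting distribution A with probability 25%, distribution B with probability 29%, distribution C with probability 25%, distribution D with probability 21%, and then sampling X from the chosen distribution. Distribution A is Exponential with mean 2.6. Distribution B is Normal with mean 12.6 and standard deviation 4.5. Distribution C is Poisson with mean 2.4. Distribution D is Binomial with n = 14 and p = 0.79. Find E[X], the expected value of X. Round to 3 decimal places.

7.227

Component means — A: 2.6; B: 12.6; C: 2.4; D: 11.06.
E[X] = 0.25·2.6 + 0.29·12.6 + 0.25·2.4 + 0.21·11.06 = 7.2266.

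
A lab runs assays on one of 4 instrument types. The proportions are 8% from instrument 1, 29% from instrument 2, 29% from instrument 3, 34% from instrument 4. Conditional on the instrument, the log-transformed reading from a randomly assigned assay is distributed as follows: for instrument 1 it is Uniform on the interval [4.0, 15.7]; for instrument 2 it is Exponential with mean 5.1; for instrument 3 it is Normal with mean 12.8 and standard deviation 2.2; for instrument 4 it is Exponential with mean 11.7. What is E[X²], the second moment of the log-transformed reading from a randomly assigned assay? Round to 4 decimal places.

165.7626

For each component E[X²] = Var + (mean)², giving 1: 108.43; 2: 52.02; 3: 168.68; 4: 273.78.
Overall E[X²] = 0.08·108.43 + 0.29·52.02 + 0.29·168.68 + 0.34·273.78 = 165.763.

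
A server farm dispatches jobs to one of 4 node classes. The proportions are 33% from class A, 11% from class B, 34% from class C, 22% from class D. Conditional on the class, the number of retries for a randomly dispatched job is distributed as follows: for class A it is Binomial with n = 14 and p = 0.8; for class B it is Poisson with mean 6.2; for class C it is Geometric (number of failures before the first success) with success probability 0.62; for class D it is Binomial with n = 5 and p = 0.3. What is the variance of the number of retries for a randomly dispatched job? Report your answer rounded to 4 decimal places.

24.0638

Per component, A: μ=11.2, E[X²]=127.68; B: μ=6.2, E[X²]=44.64; C: μ=0.612903, E[X²]=1.3642; D: μ=1.5, E[X²]=3.3.
E[X] = 0.33·11.2 + 0.11·6.2 + 0.34·0.612903 + 0.22·1.5 = 4.91639.
E[X²] = 0.33·127.68 + 0.11·44.64 + 0.34·1.3642 + 0.22·3.3 = 48.2346.
Var(X) = E[X²] − (E[X])² = 48.2346 − 24.1709 = 24.0638.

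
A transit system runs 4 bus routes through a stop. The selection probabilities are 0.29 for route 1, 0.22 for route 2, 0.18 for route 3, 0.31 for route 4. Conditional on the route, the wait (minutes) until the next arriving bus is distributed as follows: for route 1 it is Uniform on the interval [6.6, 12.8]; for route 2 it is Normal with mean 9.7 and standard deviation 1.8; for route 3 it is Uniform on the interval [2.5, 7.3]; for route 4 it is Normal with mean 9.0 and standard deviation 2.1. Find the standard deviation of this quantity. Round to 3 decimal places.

Per component, 1: μ=9.7, E[X²]=97.2933; 2: μ=9.7, E[X²]=97.33; 3: μ=4.9, E[X²]=25.93; 4: μ=9, E[X²]=85.41.
E[X] = 0.29·9.7 + 0.22·9.7 + 0.18·4.9 + 0.31·9 = 8.619.
E[X²] = 0.29·97.2933 + 0.22·97.33 + 0.18·25.93 + 0.31·85.41 = 80.7722.
Var(X) = E[X²] − (E[X])² = 80.7722 − 74.2872 = 6.48501.
SD(X) = √6.48501 = 2.54657.

2.547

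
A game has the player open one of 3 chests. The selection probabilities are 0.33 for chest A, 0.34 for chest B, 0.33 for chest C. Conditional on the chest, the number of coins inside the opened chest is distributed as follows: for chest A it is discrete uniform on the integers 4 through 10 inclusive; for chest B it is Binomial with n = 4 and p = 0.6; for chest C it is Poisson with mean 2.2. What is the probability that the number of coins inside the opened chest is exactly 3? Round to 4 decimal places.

Conditional on each chest, P(X = 3): A: 0; B: 0.3456; C: 0.196639.
By total probability, P(X = 3) = 0.33·0 + 0.34·0.3456 + 0.33·0.196639 = 0.182395.

0.1824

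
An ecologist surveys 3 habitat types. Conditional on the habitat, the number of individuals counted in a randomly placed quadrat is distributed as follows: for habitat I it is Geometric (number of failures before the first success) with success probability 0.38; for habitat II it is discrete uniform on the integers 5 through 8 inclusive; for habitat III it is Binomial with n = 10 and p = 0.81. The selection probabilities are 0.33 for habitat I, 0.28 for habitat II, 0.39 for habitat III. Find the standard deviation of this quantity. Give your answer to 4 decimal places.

Per component, I: μ=1.63158, E[X²]=6.95568; II: μ=6.5, E[X²]=43.5; III: μ=8.1, E[X²]=67.149.
E[X] = 0.33·1.63158 + 0.28·6.5 + 0.39·8.1 = 5.51742.
E[X²] = 0.33·6.95568 + 0.28·43.5 + 0.39·67.149 = 40.6635.
Var(X) = E[X²] − (E[X])² = 40.6635 − 30.4419 = 10.2215.
SD(X) = √10.2215 = 3.19712.

3.1971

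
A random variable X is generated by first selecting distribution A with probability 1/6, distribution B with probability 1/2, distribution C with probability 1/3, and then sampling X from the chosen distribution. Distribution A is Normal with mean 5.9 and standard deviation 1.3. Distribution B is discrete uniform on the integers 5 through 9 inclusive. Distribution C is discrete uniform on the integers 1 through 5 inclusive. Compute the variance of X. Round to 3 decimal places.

5.183

Per component, A: μ=5.9, E[X²]=36.5; B: μ=7, E[X²]=51; C: μ=3, E[X²]=11.
E[X] = 0.166667·5.9 + 0.5·7 + 0.333333·3 = 5.48333.
E[X²] = 0.166667·36.5 + 0.5·51 + 0.333333·11 = 35.25.
Var(X) = E[X²] − (E[X])² = 35.25 − 30.0669 = 5.18306.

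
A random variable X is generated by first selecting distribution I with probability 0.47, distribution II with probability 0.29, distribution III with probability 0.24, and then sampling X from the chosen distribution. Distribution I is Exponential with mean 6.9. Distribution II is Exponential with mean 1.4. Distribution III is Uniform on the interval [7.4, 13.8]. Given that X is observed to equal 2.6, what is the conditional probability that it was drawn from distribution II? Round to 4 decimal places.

0.4090

Likelihoods f(2.6 | ·): I: 0.0994269; II: 0.111513; III: 0.
Posterior ∝ prior × likelihood. Numerator for II: 0.29·0.111513 = 0.0323387.
Normalizing constant: 0.47·0.0994269 + 0.29·0.111513 + 0.24·0 = 0.0790694.
P(II | observation) = 0.0323387 / 0.0790694 = 0.408992.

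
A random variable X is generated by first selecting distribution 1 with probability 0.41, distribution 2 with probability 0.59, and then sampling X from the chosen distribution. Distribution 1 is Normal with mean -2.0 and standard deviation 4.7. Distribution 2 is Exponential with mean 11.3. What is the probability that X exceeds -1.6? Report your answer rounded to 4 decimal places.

0.7811

Conditional on each component, P(X > -1.6): 1: 0.466088; 2: 1.
By total probability, P(X > -1.6) = 0.41·0.466088 + 0.59·1 = 0.781096.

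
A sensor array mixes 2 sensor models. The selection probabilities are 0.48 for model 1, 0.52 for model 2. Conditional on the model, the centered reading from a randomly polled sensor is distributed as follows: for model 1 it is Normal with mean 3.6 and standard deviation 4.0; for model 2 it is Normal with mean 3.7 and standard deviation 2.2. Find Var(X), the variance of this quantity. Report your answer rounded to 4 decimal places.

Per component, 1: μ=3.6, E[X²]=28.96; 2: μ=3.7, E[X²]=18.53.
E[X] = 0.48·3.6 + 0.52·3.7 = 3.652.
E[X²] = 0.48·28.96 + 0.52·18.53 = 23.5364.
Var(X) = E[X²] − (E[X])² = 23.5364 − 13.3371 = 10.1993.

10.1993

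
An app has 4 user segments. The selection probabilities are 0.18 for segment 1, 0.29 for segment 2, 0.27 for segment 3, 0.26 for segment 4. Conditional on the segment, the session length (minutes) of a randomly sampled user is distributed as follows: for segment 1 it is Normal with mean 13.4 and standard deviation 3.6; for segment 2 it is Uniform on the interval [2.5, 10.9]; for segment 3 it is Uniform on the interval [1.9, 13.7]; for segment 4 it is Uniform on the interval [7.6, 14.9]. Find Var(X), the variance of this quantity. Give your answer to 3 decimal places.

Per component, 1: μ=13.4, E[X²]=192.52; 2: μ=6.7, E[X²]=50.77; 3: μ=7.8, E[X²]=72.4433; 4: μ=11.25, E[X²]=131.003.
E[X] = 0.18·13.4 + 0.29·6.7 + 0.27·7.8 + 0.26·11.25 = 9.386.
E[X²] = 0.18·192.52 + 0.29·50.77 + 0.27·72.4433 + 0.26·131.003 = 102.997.
Var(X) = E[X²] − (E[X])² = 102.997 − 88.097 = 14.9005.

14.900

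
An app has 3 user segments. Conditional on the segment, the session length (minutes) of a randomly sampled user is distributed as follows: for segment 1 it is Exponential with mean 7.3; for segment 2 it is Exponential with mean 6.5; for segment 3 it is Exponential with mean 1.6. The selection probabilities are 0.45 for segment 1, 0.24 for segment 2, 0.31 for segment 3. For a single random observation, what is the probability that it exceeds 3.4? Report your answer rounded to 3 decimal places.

0.462

Conditional on each segment, P(X > 3.4): 1: 0.627662; 2: 0.592694; 3: 0.119433.
By total probability, P(X > 3.4) = 0.45·0.627662 + 0.24·0.592694 + 0.31·0.119433 = 0.461719.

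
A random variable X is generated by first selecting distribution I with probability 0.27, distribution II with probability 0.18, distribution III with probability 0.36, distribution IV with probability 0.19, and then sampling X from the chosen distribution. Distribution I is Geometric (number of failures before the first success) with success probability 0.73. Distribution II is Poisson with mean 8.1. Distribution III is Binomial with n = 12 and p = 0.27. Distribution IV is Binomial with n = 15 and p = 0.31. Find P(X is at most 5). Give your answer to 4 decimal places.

0.7667

Conditional on each component, P(X ≤ 5): I: 0.999613; II: 0.182246; III: 0.923951; IV: 0.691643.
By total probability, P(X ≤ 5) = 0.27·0.999613 + 0.18·0.182246 + 0.36·0.923951 + 0.19·0.691643 = 0.766734.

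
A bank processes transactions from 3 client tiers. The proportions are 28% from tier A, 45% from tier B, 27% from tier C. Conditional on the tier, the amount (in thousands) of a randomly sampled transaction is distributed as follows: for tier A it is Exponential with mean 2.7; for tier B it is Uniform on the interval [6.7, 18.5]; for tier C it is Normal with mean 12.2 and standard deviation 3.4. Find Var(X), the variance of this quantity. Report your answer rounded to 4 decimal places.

Per component, A: μ=2.7, E[X²]=14.58; B: μ=12.6, E[X²]=170.363; C: μ=12.2, E[X²]=160.4.
E[X] = 0.28·2.7 + 0.45·12.6 + 0.27·12.2 = 9.72.
E[X²] = 0.28·14.58 + 0.45·170.363 + 0.27·160.4 = 124.054.
Var(X) = E[X²] − (E[X])² = 124.054 − 94.4784 = 29.5755.

29.5755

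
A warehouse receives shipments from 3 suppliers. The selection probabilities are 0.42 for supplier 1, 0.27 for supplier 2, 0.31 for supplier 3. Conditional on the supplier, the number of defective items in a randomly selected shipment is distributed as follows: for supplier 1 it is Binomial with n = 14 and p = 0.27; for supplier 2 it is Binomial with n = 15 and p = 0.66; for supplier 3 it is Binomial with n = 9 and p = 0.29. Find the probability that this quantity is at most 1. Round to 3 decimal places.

Conditional on each supplier, P(X ≤ 1): 1: 0.0754004; 2: 2.82491e-06; 3: 0.21439.
By total probability, P(X ≤ 1) = 0.42·0.0754004 + 0.27·2.82491e-06 + 0.31·0.21439 = 0.0981299.

0.098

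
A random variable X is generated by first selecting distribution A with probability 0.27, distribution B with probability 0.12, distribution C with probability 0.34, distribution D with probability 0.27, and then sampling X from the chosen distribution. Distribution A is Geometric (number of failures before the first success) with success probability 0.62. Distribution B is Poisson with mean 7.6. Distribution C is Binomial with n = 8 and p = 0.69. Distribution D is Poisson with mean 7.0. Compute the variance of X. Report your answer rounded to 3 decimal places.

Per component, A: μ=0.612903, E[X²]=1.3642; B: μ=7.6, E[X²]=65.36; C: μ=5.52, E[X²]=32.1816; D: μ=7, E[X²]=56.
E[X] = 0.27·0.612903 + 0.12·7.6 + 0.34·5.52 + 0.27·7 = 4.84428.
E[X²] = 0.27·1.3642 + 0.12·65.36 + 0.34·32.1816 + 0.27·56 = 34.2733.
Var(X) = E[X²] − (E[X])² = 34.2733 − 23.4671 = 10.8062.

10.806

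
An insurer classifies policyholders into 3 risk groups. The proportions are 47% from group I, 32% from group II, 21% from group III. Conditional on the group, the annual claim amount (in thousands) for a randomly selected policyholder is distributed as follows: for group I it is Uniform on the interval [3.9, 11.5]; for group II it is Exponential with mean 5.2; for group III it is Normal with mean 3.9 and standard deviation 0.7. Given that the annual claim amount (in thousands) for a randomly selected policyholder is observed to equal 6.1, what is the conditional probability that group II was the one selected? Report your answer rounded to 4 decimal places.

0.2329

Likelihoods f(6.1 | ·): I: 0.131579; II: 0.0595026; III: 0.00408253.
Posterior ∝ prior × likelihood. Numerator for II: 0.32·0.0595026 = 0.0190408.
Normalizing constant: 0.47·0.131579 + 0.32·0.0595026 + 0.21·0.00408253 = 0.0817403.
P(II | observation) = 0.0190408 / 0.0817403 = 0.232943.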